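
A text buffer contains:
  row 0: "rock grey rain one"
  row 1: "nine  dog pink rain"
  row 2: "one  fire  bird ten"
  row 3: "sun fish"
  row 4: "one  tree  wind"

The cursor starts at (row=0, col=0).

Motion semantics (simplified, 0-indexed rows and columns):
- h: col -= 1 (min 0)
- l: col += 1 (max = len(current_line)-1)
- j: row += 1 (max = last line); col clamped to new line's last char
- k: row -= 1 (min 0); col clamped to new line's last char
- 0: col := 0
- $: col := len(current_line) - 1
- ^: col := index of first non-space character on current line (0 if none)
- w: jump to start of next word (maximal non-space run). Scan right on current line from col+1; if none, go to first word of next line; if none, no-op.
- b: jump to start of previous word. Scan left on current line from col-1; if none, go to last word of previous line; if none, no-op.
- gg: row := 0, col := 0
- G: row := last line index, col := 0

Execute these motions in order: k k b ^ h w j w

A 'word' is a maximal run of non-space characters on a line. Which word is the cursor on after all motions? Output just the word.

After 1 (k): row=0 col=0 char='r'
After 2 (k): row=0 col=0 char='r'
After 3 (b): row=0 col=0 char='r'
After 4 (^): row=0 col=0 char='r'
After 5 (h): row=0 col=0 char='r'
After 6 (w): row=0 col=5 char='g'
After 7 (j): row=1 col=5 char='_'
After 8 (w): row=1 col=6 char='d'

Answer: dog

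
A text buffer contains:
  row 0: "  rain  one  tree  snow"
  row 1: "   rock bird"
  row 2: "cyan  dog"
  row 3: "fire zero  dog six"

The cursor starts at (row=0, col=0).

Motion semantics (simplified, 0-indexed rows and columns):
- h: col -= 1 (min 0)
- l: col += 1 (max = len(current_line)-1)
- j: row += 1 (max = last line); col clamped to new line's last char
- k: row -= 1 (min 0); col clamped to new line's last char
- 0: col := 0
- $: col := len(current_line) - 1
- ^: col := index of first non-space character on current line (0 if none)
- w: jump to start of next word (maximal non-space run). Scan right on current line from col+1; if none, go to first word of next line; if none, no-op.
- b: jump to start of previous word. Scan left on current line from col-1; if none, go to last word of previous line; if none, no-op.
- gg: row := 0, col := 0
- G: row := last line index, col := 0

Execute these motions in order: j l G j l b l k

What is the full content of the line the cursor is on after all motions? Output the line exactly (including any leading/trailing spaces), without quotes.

Answer: cyan  dog

Derivation:
After 1 (j): row=1 col=0 char='_'
After 2 (l): row=1 col=1 char='_'
After 3 (G): row=3 col=0 char='f'
After 4 (j): row=3 col=0 char='f'
After 5 (l): row=3 col=1 char='i'
After 6 (b): row=3 col=0 char='f'
After 7 (l): row=3 col=1 char='i'
After 8 (k): row=2 col=1 char='y'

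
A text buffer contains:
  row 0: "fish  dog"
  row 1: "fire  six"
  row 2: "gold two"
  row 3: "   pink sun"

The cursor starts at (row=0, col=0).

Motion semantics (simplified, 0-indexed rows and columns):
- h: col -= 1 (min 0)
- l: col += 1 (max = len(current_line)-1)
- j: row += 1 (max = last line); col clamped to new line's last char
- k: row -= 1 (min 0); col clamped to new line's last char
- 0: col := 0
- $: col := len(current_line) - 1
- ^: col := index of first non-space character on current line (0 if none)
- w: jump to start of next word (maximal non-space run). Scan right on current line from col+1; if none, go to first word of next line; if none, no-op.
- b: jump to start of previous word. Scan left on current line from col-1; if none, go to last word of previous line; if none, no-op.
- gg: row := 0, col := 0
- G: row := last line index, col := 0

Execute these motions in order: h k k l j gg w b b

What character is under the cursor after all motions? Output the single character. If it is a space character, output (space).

Answer: f

Derivation:
After 1 (h): row=0 col=0 char='f'
After 2 (k): row=0 col=0 char='f'
After 3 (k): row=0 col=0 char='f'
After 4 (l): row=0 col=1 char='i'
After 5 (j): row=1 col=1 char='i'
After 6 (gg): row=0 col=0 char='f'
After 7 (w): row=0 col=6 char='d'
After 8 (b): row=0 col=0 char='f'
After 9 (b): row=0 col=0 char='f'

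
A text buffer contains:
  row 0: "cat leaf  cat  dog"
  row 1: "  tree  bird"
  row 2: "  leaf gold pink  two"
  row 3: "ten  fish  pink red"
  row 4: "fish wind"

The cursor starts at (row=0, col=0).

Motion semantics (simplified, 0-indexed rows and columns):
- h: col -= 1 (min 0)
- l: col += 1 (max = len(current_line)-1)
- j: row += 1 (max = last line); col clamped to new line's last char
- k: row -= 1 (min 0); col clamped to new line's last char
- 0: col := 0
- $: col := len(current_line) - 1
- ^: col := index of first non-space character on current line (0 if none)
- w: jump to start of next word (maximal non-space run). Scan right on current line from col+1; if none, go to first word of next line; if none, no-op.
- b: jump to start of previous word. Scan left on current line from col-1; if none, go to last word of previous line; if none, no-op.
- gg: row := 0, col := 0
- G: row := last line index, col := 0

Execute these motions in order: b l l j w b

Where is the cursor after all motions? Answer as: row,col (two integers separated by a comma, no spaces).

After 1 (b): row=0 col=0 char='c'
After 2 (l): row=0 col=1 char='a'
After 3 (l): row=0 col=2 char='t'
After 4 (j): row=1 col=2 char='t'
After 5 (w): row=1 col=8 char='b'
After 6 (b): row=1 col=2 char='t'

Answer: 1,2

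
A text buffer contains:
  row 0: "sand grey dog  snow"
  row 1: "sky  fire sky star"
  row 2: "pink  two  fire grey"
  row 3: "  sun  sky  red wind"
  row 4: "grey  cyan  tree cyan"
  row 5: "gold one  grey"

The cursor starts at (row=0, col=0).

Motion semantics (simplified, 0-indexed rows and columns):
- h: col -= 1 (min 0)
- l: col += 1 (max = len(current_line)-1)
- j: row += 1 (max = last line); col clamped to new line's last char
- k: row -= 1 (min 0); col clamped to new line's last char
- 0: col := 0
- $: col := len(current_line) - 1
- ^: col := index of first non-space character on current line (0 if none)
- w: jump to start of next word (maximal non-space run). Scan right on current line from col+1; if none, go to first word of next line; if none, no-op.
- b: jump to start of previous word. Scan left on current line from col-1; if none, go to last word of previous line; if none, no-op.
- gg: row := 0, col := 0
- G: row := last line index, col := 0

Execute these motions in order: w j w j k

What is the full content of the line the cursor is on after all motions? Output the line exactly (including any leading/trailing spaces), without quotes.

After 1 (w): row=0 col=5 char='g'
After 2 (j): row=1 col=5 char='f'
After 3 (w): row=1 col=10 char='s'
After 4 (j): row=2 col=10 char='_'
After 5 (k): row=1 col=10 char='s'

Answer: sky  fire sky star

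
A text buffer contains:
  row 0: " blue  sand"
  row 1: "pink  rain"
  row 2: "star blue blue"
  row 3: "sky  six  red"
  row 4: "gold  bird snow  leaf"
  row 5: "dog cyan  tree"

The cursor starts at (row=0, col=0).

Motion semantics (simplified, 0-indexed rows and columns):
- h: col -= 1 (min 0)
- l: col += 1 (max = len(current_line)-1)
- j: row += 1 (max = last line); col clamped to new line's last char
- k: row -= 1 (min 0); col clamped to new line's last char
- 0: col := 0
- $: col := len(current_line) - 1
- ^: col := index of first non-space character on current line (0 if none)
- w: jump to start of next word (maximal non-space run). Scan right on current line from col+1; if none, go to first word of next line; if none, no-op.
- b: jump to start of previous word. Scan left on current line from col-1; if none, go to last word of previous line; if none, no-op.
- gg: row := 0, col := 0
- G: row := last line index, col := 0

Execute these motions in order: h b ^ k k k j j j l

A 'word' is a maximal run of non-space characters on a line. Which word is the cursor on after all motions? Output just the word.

After 1 (h): row=0 col=0 char='_'
After 2 (b): row=0 col=0 char='_'
After 3 (^): row=0 col=1 char='b'
After 4 (k): row=0 col=1 char='b'
After 5 (k): row=0 col=1 char='b'
After 6 (k): row=0 col=1 char='b'
After 7 (j): row=1 col=1 char='i'
After 8 (j): row=2 col=1 char='t'
After 9 (j): row=3 col=1 char='k'
After 10 (l): row=3 col=2 char='y'

Answer: sky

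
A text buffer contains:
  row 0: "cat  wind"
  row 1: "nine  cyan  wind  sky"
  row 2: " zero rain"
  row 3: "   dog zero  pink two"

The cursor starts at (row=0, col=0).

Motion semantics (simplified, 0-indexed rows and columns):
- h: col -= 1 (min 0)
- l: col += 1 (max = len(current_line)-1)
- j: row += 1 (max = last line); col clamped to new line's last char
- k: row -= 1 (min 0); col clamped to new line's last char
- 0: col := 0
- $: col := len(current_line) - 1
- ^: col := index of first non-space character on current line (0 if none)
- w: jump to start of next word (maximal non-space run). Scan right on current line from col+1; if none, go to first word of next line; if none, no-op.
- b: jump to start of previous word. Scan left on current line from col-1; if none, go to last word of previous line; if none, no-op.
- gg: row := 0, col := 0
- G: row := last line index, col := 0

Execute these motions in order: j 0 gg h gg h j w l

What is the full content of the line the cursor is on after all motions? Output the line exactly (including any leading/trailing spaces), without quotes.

After 1 (j): row=1 col=0 char='n'
After 2 (0): row=1 col=0 char='n'
After 3 (gg): row=0 col=0 char='c'
After 4 (h): row=0 col=0 char='c'
After 5 (gg): row=0 col=0 char='c'
After 6 (h): row=0 col=0 char='c'
After 7 (j): row=1 col=0 char='n'
After 8 (w): row=1 col=6 char='c'
After 9 (l): row=1 col=7 char='y'

Answer: nine  cyan  wind  sky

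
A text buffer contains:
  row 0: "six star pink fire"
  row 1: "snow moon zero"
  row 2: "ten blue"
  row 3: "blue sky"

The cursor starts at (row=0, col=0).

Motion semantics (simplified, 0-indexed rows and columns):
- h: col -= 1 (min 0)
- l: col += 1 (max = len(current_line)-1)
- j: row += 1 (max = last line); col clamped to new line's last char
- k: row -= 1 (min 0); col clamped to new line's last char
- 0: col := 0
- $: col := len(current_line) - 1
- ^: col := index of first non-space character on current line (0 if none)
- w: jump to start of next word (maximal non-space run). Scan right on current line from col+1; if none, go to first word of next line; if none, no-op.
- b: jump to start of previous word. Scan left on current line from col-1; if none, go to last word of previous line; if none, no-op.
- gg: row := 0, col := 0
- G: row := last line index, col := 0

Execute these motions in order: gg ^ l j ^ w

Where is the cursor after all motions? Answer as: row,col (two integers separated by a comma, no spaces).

Answer: 1,5

Derivation:
After 1 (gg): row=0 col=0 char='s'
After 2 (^): row=0 col=0 char='s'
After 3 (l): row=0 col=1 char='i'
After 4 (j): row=1 col=1 char='n'
After 5 (^): row=1 col=0 char='s'
After 6 (w): row=1 col=5 char='m'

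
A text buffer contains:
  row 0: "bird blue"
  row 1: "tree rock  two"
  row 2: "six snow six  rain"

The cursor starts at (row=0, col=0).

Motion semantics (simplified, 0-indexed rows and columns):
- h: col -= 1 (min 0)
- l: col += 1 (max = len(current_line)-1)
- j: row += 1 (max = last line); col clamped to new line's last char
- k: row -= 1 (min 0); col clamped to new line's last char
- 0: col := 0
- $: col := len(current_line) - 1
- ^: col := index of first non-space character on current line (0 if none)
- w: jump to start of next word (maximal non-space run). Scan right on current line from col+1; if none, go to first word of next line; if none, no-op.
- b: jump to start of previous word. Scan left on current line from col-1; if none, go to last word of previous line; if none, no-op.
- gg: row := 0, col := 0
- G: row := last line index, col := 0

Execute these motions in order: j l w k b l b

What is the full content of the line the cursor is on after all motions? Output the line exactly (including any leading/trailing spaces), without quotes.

Answer: bird blue

Derivation:
After 1 (j): row=1 col=0 char='t'
After 2 (l): row=1 col=1 char='r'
After 3 (w): row=1 col=5 char='r'
After 4 (k): row=0 col=5 char='b'
After 5 (b): row=0 col=0 char='b'
After 6 (l): row=0 col=1 char='i'
After 7 (b): row=0 col=0 char='b'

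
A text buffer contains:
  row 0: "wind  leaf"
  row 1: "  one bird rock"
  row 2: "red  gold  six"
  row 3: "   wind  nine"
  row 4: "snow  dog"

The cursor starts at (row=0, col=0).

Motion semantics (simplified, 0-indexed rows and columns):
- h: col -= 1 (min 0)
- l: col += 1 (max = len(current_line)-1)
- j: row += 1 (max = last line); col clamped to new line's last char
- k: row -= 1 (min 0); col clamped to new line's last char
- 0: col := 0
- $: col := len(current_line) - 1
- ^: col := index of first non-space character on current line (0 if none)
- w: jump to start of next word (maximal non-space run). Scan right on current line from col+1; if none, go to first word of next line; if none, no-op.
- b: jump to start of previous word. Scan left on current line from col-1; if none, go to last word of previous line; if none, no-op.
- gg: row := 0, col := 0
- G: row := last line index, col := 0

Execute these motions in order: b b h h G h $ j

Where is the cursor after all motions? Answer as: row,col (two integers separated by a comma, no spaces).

Answer: 4,8

Derivation:
After 1 (b): row=0 col=0 char='w'
After 2 (b): row=0 col=0 char='w'
After 3 (h): row=0 col=0 char='w'
After 4 (h): row=0 col=0 char='w'
After 5 (G): row=4 col=0 char='s'
After 6 (h): row=4 col=0 char='s'
After 7 ($): row=4 col=8 char='g'
After 8 (j): row=4 col=8 char='g'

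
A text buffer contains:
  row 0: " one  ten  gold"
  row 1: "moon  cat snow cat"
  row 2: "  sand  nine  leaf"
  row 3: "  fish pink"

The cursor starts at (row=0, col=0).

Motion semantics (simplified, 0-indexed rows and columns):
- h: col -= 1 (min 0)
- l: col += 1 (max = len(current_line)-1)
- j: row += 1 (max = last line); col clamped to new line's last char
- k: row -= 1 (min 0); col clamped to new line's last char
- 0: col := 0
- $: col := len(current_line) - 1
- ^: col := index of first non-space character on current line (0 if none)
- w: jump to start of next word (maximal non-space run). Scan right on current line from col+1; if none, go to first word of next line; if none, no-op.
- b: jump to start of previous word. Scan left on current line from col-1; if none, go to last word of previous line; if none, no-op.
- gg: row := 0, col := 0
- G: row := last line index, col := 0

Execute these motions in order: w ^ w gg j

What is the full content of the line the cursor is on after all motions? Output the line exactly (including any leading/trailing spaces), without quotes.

Answer: moon  cat snow cat

Derivation:
After 1 (w): row=0 col=1 char='o'
After 2 (^): row=0 col=1 char='o'
After 3 (w): row=0 col=6 char='t'
After 4 (gg): row=0 col=0 char='_'
After 5 (j): row=1 col=0 char='m'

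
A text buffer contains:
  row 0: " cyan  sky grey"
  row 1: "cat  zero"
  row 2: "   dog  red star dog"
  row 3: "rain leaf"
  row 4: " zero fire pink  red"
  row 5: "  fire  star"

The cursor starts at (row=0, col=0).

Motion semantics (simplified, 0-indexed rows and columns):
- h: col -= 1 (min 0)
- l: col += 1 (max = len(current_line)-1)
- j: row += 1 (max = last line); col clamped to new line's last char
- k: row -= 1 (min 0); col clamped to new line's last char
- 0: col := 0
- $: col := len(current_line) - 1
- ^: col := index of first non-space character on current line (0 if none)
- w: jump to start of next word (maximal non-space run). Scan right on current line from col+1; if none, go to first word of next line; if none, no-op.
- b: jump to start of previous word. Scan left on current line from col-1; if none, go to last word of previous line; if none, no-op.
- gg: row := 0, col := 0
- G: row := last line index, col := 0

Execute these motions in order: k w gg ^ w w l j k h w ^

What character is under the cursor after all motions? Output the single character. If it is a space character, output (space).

Answer: c

Derivation:
After 1 (k): row=0 col=0 char='_'
After 2 (w): row=0 col=1 char='c'
After 3 (gg): row=0 col=0 char='_'
After 4 (^): row=0 col=1 char='c'
After 5 (w): row=0 col=7 char='s'
After 6 (w): row=0 col=11 char='g'
After 7 (l): row=0 col=12 char='r'
After 8 (j): row=1 col=8 char='o'
After 9 (k): row=0 col=8 char='k'
After 10 (h): row=0 col=7 char='s'
After 11 (w): row=0 col=11 char='g'
After 12 (^): row=0 col=1 char='c'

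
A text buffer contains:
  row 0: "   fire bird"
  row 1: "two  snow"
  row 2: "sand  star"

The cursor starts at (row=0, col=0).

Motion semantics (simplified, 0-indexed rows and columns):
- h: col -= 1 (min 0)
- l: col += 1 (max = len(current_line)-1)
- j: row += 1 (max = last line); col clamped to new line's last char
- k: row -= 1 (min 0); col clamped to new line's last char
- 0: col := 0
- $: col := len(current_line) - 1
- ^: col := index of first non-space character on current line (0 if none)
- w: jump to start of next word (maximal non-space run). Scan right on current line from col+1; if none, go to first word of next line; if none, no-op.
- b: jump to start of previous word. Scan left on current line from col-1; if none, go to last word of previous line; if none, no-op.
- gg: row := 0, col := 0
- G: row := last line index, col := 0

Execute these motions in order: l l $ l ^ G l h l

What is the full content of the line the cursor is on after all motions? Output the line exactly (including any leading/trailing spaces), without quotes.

Answer: sand  star

Derivation:
After 1 (l): row=0 col=1 char='_'
After 2 (l): row=0 col=2 char='_'
After 3 ($): row=0 col=11 char='d'
After 4 (l): row=0 col=11 char='d'
After 5 (^): row=0 col=3 char='f'
After 6 (G): row=2 col=0 char='s'
After 7 (l): row=2 col=1 char='a'
After 8 (h): row=2 col=0 char='s'
After 9 (l): row=2 col=1 char='a'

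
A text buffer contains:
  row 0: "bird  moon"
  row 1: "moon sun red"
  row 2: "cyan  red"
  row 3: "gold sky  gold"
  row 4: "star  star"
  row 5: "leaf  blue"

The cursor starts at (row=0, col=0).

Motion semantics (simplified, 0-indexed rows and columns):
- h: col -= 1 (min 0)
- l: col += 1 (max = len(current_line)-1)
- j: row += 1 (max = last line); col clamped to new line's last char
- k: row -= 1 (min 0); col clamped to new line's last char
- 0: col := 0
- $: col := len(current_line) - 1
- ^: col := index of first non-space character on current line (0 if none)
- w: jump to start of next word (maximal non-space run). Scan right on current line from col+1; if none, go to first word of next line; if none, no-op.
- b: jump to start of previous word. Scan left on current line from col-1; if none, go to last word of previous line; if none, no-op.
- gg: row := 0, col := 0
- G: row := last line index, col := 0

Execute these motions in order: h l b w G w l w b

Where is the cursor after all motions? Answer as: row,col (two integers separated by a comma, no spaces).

Answer: 5,6

Derivation:
After 1 (h): row=0 col=0 char='b'
After 2 (l): row=0 col=1 char='i'
After 3 (b): row=0 col=0 char='b'
After 4 (w): row=0 col=6 char='m'
After 5 (G): row=5 col=0 char='l'
After 6 (w): row=5 col=6 char='b'
After 7 (l): row=5 col=7 char='l'
After 8 (w): row=5 col=7 char='l'
After 9 (b): row=5 col=6 char='b'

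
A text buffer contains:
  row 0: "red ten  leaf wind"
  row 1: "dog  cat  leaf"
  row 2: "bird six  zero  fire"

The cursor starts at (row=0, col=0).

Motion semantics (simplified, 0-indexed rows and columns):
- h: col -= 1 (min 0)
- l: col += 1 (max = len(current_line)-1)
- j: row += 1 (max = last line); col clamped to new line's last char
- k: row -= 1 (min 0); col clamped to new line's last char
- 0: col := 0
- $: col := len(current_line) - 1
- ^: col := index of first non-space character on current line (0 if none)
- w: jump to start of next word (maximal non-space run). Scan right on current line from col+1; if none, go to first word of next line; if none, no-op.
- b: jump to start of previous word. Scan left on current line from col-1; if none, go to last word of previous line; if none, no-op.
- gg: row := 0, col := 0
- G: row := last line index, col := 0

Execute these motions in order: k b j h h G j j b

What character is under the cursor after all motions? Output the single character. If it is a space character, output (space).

Answer: l

Derivation:
After 1 (k): row=0 col=0 char='r'
After 2 (b): row=0 col=0 char='r'
After 3 (j): row=1 col=0 char='d'
After 4 (h): row=1 col=0 char='d'
After 5 (h): row=1 col=0 char='d'
After 6 (G): row=2 col=0 char='b'
After 7 (j): row=2 col=0 char='b'
After 8 (j): row=2 col=0 char='b'
After 9 (b): row=1 col=10 char='l'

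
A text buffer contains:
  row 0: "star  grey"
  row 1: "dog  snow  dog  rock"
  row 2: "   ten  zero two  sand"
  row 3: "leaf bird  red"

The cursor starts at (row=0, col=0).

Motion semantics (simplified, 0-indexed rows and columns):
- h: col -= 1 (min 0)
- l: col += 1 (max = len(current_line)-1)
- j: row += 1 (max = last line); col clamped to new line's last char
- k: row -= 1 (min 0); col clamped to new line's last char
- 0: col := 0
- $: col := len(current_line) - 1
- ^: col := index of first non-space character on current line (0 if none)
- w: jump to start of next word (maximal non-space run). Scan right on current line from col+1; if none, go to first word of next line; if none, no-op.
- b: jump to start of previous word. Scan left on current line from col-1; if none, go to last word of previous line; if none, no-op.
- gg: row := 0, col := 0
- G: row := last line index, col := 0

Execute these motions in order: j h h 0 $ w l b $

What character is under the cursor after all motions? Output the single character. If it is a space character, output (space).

After 1 (j): row=1 col=0 char='d'
After 2 (h): row=1 col=0 char='d'
After 3 (h): row=1 col=0 char='d'
After 4 (0): row=1 col=0 char='d'
After 5 ($): row=1 col=19 char='k'
After 6 (w): row=2 col=3 char='t'
After 7 (l): row=2 col=4 char='e'
After 8 (b): row=2 col=3 char='t'
After 9 ($): row=2 col=21 char='d'

Answer: d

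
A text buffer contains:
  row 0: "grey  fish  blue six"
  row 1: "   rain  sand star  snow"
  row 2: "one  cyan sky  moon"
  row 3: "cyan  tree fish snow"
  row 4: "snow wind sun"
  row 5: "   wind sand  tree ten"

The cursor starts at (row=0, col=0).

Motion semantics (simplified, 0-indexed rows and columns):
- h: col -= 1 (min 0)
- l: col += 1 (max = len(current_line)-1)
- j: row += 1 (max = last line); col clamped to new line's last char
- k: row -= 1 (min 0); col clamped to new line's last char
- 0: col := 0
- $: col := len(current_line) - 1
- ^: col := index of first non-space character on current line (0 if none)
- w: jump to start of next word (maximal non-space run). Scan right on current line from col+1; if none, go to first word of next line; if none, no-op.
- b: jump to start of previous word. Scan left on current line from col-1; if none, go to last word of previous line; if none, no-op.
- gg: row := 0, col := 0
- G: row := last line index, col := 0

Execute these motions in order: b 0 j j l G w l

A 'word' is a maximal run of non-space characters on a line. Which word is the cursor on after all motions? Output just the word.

Answer: wind

Derivation:
After 1 (b): row=0 col=0 char='g'
After 2 (0): row=0 col=0 char='g'
After 3 (j): row=1 col=0 char='_'
After 4 (j): row=2 col=0 char='o'
After 5 (l): row=2 col=1 char='n'
After 6 (G): row=5 col=0 char='_'
After 7 (w): row=5 col=3 char='w'
After 8 (l): row=5 col=4 char='i'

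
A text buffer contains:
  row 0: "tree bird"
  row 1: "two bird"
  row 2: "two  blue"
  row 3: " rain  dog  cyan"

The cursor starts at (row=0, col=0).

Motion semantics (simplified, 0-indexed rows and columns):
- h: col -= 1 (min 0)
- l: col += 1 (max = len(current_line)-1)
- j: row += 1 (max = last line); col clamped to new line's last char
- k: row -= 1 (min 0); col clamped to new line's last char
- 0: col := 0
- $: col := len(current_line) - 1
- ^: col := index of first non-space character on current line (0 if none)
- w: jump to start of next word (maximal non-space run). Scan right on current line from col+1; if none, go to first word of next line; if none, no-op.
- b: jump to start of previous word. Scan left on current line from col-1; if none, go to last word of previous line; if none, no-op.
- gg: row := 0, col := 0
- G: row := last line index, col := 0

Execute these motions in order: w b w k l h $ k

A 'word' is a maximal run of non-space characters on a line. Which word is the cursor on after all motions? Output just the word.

After 1 (w): row=0 col=5 char='b'
After 2 (b): row=0 col=0 char='t'
After 3 (w): row=0 col=5 char='b'
After 4 (k): row=0 col=5 char='b'
After 5 (l): row=0 col=6 char='i'
After 6 (h): row=0 col=5 char='b'
After 7 ($): row=0 col=8 char='d'
After 8 (k): row=0 col=8 char='d'

Answer: bird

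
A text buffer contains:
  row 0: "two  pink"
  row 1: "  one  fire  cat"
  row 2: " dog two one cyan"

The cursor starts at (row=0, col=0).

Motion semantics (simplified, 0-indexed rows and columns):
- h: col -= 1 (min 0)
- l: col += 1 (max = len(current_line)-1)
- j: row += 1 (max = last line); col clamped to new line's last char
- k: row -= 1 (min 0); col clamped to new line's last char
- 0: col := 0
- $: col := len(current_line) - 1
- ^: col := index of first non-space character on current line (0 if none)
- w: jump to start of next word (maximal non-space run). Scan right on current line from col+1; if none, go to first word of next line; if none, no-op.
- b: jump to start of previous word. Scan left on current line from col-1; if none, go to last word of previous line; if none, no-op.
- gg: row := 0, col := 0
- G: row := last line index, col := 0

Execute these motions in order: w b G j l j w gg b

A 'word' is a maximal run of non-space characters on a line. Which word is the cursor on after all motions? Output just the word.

Answer: two

Derivation:
After 1 (w): row=0 col=5 char='p'
After 2 (b): row=0 col=0 char='t'
After 3 (G): row=2 col=0 char='_'
After 4 (j): row=2 col=0 char='_'
After 5 (l): row=2 col=1 char='d'
After 6 (j): row=2 col=1 char='d'
After 7 (w): row=2 col=5 char='t'
After 8 (gg): row=0 col=0 char='t'
After 9 (b): row=0 col=0 char='t'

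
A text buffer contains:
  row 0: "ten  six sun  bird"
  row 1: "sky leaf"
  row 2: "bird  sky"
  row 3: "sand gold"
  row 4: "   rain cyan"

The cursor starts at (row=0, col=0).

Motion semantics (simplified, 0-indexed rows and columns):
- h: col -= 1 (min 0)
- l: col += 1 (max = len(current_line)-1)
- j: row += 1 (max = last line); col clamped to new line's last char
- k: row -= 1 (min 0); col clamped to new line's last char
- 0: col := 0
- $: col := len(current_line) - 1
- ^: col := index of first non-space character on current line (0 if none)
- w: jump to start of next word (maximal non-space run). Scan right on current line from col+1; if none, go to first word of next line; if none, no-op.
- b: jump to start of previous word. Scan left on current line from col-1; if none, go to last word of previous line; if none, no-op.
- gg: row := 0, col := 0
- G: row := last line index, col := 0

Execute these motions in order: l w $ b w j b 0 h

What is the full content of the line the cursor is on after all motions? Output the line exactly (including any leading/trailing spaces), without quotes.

After 1 (l): row=0 col=1 char='e'
After 2 (w): row=0 col=5 char='s'
After 3 ($): row=0 col=17 char='d'
After 4 (b): row=0 col=14 char='b'
After 5 (w): row=1 col=0 char='s'
After 6 (j): row=2 col=0 char='b'
After 7 (b): row=1 col=4 char='l'
After 8 (0): row=1 col=0 char='s'
After 9 (h): row=1 col=0 char='s'

Answer: sky leaf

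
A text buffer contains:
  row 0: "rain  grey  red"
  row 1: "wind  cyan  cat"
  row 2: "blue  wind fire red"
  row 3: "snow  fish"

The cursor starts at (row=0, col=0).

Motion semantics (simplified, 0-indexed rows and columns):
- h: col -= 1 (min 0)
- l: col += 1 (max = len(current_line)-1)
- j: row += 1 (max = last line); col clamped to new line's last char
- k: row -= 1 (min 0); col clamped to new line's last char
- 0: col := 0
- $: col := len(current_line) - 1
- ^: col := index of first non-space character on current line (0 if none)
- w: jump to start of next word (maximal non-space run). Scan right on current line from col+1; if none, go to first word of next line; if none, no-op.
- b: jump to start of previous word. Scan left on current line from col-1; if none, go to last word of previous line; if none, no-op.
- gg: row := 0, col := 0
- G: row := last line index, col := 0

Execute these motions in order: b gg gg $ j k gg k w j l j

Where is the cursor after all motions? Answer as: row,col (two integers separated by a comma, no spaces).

After 1 (b): row=0 col=0 char='r'
After 2 (gg): row=0 col=0 char='r'
After 3 (gg): row=0 col=0 char='r'
After 4 ($): row=0 col=14 char='d'
After 5 (j): row=1 col=14 char='t'
After 6 (k): row=0 col=14 char='d'
After 7 (gg): row=0 col=0 char='r'
After 8 (k): row=0 col=0 char='r'
After 9 (w): row=0 col=6 char='g'
After 10 (j): row=1 col=6 char='c'
After 11 (l): row=1 col=7 char='y'
After 12 (j): row=2 col=7 char='i'

Answer: 2,7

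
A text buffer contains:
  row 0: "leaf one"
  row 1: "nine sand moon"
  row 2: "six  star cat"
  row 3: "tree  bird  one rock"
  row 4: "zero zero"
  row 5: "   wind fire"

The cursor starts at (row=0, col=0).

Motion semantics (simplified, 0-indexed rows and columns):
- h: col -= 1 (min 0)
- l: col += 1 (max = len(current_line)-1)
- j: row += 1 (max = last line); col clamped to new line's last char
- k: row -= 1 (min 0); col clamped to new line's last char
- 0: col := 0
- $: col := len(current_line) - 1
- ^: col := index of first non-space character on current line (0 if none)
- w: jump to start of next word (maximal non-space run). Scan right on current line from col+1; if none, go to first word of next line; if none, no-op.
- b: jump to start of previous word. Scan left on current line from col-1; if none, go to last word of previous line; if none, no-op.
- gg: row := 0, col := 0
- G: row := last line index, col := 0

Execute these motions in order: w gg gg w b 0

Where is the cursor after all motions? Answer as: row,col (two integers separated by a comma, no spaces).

After 1 (w): row=0 col=5 char='o'
After 2 (gg): row=0 col=0 char='l'
After 3 (gg): row=0 col=0 char='l'
After 4 (w): row=0 col=5 char='o'
After 5 (b): row=0 col=0 char='l'
After 6 (0): row=0 col=0 char='l'

Answer: 0,0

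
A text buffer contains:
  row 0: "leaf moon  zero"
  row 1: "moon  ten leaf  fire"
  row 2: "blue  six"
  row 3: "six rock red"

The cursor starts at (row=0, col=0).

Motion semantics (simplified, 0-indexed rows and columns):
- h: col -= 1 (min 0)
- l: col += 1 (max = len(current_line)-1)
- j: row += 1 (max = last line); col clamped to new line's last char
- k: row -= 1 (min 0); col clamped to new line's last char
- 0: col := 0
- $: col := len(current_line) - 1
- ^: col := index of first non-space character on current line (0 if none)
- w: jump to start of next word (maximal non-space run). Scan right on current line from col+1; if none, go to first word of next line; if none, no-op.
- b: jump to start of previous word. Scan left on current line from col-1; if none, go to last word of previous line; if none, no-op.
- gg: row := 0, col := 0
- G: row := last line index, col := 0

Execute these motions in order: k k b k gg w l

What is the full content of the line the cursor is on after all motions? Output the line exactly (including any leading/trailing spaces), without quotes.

After 1 (k): row=0 col=0 char='l'
After 2 (k): row=0 col=0 char='l'
After 3 (b): row=0 col=0 char='l'
After 4 (k): row=0 col=0 char='l'
After 5 (gg): row=0 col=0 char='l'
After 6 (w): row=0 col=5 char='m'
After 7 (l): row=0 col=6 char='o'

Answer: leaf moon  zero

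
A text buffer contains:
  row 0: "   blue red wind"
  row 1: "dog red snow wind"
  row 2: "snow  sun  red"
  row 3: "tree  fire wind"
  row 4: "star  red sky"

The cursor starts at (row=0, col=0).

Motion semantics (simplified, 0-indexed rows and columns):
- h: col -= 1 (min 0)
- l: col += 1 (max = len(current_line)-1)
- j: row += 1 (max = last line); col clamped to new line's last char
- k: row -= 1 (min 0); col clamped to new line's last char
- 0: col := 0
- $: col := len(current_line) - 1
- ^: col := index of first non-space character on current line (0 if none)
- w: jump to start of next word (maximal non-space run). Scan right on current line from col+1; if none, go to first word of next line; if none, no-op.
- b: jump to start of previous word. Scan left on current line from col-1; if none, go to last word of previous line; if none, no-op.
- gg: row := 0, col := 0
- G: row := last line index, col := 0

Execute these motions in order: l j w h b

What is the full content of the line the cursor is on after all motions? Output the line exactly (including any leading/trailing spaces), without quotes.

After 1 (l): row=0 col=1 char='_'
After 2 (j): row=1 col=1 char='o'
After 3 (w): row=1 col=4 char='r'
After 4 (h): row=1 col=3 char='_'
After 5 (b): row=1 col=0 char='d'

Answer: dog red snow wind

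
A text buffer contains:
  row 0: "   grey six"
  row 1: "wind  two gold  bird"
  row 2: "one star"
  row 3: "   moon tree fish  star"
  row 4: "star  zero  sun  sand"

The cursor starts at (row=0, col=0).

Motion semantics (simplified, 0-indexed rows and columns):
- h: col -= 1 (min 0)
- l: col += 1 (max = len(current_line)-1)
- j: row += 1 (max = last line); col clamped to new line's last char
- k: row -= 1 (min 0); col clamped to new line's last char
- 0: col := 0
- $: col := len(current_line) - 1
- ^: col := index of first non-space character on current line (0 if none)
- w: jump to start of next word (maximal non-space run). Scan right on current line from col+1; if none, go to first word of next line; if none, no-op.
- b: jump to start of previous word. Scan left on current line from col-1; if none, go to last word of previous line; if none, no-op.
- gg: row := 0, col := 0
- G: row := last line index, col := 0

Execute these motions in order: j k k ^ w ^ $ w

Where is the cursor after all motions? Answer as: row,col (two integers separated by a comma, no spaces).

After 1 (j): row=1 col=0 char='w'
After 2 (k): row=0 col=0 char='_'
After 3 (k): row=0 col=0 char='_'
After 4 (^): row=0 col=3 char='g'
After 5 (w): row=0 col=8 char='s'
After 6 (^): row=0 col=3 char='g'
After 7 ($): row=0 col=10 char='x'
After 8 (w): row=1 col=0 char='w'

Answer: 1,0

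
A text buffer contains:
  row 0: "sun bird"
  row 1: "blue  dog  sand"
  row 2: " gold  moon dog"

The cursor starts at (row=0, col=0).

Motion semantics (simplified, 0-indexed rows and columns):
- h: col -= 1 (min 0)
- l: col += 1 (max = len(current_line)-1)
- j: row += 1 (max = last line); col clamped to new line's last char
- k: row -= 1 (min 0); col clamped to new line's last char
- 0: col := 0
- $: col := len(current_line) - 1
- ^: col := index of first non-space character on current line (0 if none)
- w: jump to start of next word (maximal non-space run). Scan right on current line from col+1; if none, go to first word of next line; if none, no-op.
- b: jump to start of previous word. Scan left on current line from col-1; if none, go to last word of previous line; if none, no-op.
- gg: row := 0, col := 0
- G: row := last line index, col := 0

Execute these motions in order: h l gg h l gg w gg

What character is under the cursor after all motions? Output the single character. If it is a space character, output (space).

Answer: s

Derivation:
After 1 (h): row=0 col=0 char='s'
After 2 (l): row=0 col=1 char='u'
After 3 (gg): row=0 col=0 char='s'
After 4 (h): row=0 col=0 char='s'
After 5 (l): row=0 col=1 char='u'
After 6 (gg): row=0 col=0 char='s'
After 7 (w): row=0 col=4 char='b'
After 8 (gg): row=0 col=0 char='s'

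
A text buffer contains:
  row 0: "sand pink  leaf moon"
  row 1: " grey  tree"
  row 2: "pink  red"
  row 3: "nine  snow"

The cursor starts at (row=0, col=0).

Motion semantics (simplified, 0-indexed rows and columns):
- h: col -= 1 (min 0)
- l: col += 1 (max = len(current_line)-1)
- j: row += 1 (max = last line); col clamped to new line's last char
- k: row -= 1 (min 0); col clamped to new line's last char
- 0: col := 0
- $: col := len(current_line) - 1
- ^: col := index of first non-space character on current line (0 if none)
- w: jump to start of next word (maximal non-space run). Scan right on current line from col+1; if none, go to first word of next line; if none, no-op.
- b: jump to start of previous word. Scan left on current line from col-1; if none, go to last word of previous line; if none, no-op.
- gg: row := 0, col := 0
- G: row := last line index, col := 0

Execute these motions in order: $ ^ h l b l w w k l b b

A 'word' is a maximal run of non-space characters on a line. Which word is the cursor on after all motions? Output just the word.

After 1 ($): row=0 col=19 char='n'
After 2 (^): row=0 col=0 char='s'
After 3 (h): row=0 col=0 char='s'
After 4 (l): row=0 col=1 char='a'
After 5 (b): row=0 col=0 char='s'
After 6 (l): row=0 col=1 char='a'
After 7 (w): row=0 col=5 char='p'
After 8 (w): row=0 col=11 char='l'
After 9 (k): row=0 col=11 char='l'
After 10 (l): row=0 col=12 char='e'
After 11 (b): row=0 col=11 char='l'
After 12 (b): row=0 col=5 char='p'

Answer: pink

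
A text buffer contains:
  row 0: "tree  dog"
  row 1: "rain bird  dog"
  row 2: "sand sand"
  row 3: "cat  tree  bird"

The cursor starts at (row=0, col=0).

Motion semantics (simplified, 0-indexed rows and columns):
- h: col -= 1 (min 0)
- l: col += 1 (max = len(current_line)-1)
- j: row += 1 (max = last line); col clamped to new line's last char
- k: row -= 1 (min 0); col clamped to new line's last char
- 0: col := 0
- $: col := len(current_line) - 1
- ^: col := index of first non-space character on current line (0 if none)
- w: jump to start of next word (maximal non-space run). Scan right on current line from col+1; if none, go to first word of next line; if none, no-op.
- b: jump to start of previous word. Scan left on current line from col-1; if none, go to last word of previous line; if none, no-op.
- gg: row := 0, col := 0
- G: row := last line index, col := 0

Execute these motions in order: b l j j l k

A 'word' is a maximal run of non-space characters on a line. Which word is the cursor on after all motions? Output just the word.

After 1 (b): row=0 col=0 char='t'
After 2 (l): row=0 col=1 char='r'
After 3 (j): row=1 col=1 char='a'
After 4 (j): row=2 col=1 char='a'
After 5 (l): row=2 col=2 char='n'
After 6 (k): row=1 col=2 char='i'

Answer: rain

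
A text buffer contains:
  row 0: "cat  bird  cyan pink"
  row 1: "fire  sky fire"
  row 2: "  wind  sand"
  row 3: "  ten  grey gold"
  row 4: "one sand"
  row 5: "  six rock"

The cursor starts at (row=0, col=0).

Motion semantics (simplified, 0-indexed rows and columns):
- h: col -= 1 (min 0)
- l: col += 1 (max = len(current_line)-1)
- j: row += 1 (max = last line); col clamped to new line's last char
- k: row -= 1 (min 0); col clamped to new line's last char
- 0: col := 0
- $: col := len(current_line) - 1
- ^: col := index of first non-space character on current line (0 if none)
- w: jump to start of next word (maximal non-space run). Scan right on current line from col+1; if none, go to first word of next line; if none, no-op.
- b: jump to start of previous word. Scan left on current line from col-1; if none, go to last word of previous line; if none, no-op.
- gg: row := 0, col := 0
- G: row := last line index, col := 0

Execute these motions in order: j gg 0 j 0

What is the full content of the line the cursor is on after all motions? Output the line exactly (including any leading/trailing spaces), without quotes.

Answer: fire  sky fire

Derivation:
After 1 (j): row=1 col=0 char='f'
After 2 (gg): row=0 col=0 char='c'
After 3 (0): row=0 col=0 char='c'
After 4 (j): row=1 col=0 char='f'
After 5 (0): row=1 col=0 char='f'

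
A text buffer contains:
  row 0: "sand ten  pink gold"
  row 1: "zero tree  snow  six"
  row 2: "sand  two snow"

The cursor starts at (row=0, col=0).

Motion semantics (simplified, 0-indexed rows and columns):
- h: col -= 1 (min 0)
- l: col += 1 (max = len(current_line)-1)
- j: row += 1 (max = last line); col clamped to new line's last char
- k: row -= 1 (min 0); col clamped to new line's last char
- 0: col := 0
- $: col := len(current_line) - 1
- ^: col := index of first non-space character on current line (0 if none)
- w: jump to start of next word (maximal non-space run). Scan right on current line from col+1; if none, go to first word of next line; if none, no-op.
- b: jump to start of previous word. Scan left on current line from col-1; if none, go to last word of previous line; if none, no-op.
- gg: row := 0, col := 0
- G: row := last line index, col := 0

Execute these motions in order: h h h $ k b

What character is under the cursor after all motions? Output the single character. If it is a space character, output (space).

Answer: g

Derivation:
After 1 (h): row=0 col=0 char='s'
After 2 (h): row=0 col=0 char='s'
After 3 (h): row=0 col=0 char='s'
After 4 ($): row=0 col=18 char='d'
After 5 (k): row=0 col=18 char='d'
After 6 (b): row=0 col=15 char='g'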